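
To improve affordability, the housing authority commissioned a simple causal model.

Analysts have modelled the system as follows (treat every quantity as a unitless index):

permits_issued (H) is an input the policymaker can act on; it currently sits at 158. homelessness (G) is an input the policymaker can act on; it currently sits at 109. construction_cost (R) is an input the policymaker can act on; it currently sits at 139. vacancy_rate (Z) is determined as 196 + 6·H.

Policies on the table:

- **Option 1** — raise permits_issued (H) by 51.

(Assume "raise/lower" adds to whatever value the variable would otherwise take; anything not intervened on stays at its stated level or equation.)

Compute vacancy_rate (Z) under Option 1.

Option 1 (H + 51):
  H = 158 + 51 = 209
  Z = 196 + 6·209 = 1450

1450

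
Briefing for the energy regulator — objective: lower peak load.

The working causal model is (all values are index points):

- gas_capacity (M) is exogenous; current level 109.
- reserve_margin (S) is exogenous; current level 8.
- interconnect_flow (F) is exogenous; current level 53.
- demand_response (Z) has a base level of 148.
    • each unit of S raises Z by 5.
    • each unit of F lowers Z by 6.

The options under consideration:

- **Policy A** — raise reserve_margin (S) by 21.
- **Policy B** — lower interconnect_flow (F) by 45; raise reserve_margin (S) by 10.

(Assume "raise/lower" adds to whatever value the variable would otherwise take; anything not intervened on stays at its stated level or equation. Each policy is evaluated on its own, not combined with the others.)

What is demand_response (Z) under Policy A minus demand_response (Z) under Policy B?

-215

Policy A (S + 21):
  S = 8 + 21 = 29
  F = 53
  Z = 148 + 5·29 − 6·53 = -25
Policy B (F − 45, S + 10):
  S = 8 + 10 = 18
  F = 53 − 45 = 8
  Z = 148 + 5·18 − 6·8 = 190
Z: -25 − 190 = -215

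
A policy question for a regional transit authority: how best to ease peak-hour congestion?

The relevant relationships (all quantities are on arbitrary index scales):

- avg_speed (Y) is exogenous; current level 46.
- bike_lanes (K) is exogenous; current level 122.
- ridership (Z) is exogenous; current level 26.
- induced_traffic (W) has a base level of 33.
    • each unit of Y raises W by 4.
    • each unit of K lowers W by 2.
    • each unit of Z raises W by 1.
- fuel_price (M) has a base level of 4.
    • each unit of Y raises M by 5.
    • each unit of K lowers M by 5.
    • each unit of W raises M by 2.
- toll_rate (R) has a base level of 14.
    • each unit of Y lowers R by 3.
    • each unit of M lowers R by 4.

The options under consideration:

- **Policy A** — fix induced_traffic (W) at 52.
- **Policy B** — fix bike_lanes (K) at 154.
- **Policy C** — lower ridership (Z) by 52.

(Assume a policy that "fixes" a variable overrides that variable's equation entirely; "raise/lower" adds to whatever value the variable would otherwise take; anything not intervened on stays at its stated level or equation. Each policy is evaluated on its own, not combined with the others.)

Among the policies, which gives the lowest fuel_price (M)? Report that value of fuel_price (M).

Policy A (W := 52):
  Y = 46
  K = 122
  Z = 26
  W = 52
  M = 4 + 5·46 − 5·122 + 2·52 = -272
Policy B (K := 154):
  Y = 46
  K = 154
  Z = 26
  W = 33 + 4·46 − 2·154 + 26 = -65
  M = 4 + 5·46 − 5·154 + 2·(-65) = -666
Policy C (Z − 52):
  Y = 46
  K = 122
  Z = 26 − 52 = -26
  W = 33 + 4·46 − 2·122 + (-26) = -53
  M = 4 + 5·46 − 5·122 + 2·(-53) = -482
Comparing — Policy A: M=-272, Policy B: M=-666, Policy C: M=-482. Lowest is -666 (Policy B).

-666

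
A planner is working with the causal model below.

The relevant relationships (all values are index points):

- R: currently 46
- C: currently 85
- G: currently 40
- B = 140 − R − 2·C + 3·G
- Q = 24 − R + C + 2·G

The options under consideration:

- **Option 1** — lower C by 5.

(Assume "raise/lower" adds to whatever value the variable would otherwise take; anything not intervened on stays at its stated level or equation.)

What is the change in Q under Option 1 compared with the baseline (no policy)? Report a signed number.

-5

Baseline:
  R = 46
  C = 85
  G = 40
  Q = 24 − 46 + 85 + 2·40 = 143
Option 1 (C − 5):
  R = 46
  C = 85 − 5 = 80
  G = 40
  Q = 24 − 46 + 80 + 2·40 = 138
Change in Q: 138 − 143 = -5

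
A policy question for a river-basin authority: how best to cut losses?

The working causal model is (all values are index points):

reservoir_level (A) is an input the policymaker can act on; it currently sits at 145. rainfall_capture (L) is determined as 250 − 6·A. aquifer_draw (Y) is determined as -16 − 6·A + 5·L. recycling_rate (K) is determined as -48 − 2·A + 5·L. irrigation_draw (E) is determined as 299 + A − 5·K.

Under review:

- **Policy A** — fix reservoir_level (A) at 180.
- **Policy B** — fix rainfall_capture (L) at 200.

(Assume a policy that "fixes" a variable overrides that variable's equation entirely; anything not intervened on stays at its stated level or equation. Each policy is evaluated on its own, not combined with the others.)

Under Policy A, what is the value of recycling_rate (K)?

Policy A (A := 180):
  A = 180
  L = 250 − 6·180 = -830
  K = -48 − 2·180 + 5·(-830) = -4558

-4558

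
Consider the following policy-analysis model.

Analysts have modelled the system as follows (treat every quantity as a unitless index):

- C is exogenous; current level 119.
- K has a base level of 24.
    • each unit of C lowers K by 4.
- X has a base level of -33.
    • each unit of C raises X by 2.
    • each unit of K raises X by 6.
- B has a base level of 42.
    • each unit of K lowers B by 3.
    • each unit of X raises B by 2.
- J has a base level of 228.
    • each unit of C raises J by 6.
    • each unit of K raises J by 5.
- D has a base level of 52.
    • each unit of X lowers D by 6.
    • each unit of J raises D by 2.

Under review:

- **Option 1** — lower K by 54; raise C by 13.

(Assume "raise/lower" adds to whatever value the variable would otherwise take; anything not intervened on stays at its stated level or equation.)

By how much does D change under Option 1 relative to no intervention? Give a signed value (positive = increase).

Baseline:
  C = 119
  K = 24 − 4·119 = -452
  X = -33 + 2·119 + 6·(-452) = -2507
  J = 228 + 6·119 + 5·(-452) = -1318
  D = 52 − 6·(-2507) + 2·(-1318) = 12458
Option 1 (K − 54, C + 13):
  C = 119 + 13 = 132
  K = 24 − 4·132 (−54 from intervention) = -558
  X = -33 + 2·132 + 6·(-558) = -3117
  J = 228 + 6·132 + 5·(-558) = -1770
  D = 52 − 6·(-3117) + 2·(-1770) = 15214
Change in D: 15214 − 12458 = 2756

2756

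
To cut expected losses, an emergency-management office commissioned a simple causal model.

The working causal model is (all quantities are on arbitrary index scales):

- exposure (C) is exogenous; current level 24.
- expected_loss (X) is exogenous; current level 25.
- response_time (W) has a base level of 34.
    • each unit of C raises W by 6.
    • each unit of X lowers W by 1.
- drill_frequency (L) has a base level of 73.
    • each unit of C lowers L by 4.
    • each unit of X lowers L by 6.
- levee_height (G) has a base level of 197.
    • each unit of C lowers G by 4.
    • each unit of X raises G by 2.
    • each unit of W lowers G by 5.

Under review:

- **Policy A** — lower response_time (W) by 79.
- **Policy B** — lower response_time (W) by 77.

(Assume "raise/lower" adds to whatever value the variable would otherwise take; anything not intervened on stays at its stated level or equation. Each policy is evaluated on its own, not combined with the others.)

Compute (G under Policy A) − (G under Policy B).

10

Policy A (W − 79):
  C = 24
  X = 25
  W = 34 + 6·24 − 25 (−79 from intervention) = 74
  G = 197 − 4·24 + 2·25 − 5·74 = -219
Policy B (W − 77):
  C = 24
  X = 25
  W = 34 + 6·24 − 25 (−77 from intervention) = 76
  G = 197 − 4·24 + 2·25 − 5·76 = -229
G: -219 − (-229) = 10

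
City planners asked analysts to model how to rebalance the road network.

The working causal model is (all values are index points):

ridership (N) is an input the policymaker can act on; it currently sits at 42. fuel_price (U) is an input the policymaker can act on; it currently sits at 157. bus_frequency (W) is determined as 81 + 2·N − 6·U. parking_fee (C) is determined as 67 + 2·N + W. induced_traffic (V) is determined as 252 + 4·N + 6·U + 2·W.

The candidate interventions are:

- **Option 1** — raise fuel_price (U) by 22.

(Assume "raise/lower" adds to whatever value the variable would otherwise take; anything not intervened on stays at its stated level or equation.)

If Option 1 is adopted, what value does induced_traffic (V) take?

Option 1 (U + 22):
  N = 42
  U = 157 + 22 = 179
  W = 81 + 2·42 − 6·179 = -909
  V = 252 + 4·42 + 6·179 + 2·(-909) = -324

-324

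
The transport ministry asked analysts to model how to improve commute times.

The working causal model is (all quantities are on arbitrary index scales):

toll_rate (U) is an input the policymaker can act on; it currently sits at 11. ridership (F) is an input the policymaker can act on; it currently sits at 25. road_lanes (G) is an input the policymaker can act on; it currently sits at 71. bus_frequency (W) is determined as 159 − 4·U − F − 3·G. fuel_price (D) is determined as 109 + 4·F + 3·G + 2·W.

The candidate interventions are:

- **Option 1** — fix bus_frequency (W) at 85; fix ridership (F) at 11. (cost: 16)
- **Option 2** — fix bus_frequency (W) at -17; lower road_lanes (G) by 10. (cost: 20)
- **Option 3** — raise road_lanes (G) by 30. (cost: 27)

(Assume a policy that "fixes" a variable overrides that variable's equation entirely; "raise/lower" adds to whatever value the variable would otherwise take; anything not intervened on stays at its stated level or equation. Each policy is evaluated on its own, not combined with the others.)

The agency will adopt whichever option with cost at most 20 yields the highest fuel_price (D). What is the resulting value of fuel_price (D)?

Option 1 (W := 85, F := 11):
  U = 11
  F = 11
  G = 71
  W = 85
  D = 109 + 4·11 + 3·71 + 2·85 = 536
Option 2 (W := -17, G − 10):
  U = 11
  F = 25
  G = 71 − 10 = 61
  W = -17
  D = 109 + 4·25 + 3·61 + 2·(-17) = 358
Comparing — Option 1: D=536, Option 2: D=358. Highest is 536 (Option 1).

536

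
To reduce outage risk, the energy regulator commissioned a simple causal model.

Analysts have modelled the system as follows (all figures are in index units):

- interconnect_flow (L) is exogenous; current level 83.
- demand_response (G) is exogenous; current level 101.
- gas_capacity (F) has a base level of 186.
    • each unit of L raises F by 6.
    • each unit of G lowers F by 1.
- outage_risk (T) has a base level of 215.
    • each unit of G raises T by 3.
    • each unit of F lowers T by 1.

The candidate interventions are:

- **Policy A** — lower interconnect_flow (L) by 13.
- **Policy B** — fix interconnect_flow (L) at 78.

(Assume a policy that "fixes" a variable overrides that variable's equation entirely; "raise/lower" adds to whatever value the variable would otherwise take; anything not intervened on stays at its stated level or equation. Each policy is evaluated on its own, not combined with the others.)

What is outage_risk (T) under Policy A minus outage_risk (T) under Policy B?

48

Policy A (L − 13):
  L = 83 − 13 = 70
  G = 101
  F = 186 + 6·70 − 101 = 505
  T = 215 + 3·101 − 505 = 13
Policy B (L := 78):
  L = 78
  G = 101
  F = 186 + 6·78 − 101 = 553
  T = 215 + 3·101 − 553 = -35
T: 13 − (-35) = 48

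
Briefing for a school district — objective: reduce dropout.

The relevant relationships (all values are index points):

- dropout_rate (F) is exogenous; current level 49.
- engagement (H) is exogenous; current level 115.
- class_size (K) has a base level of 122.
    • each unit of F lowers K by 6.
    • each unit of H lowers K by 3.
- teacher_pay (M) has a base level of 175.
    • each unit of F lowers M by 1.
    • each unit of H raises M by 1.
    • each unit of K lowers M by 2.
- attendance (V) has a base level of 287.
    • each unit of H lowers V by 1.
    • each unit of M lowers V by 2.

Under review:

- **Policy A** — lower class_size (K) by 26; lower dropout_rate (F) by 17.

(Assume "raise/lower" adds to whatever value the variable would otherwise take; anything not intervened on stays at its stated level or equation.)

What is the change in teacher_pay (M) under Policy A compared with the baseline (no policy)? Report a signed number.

-135

Baseline:
  F = 49
  H = 115
  K = 122 − 6·49 − 3·115 = -517
  M = 175 − 49 + 115 − 2·(-517) = 1275
Policy A (K − 26, F − 17):
  F = 49 − 17 = 32
  H = 115
  K = 122 − 6·32 − 3·115 (−26 from intervention) = -441
  M = 175 − 32 + 115 − 2·(-441) = 1140
Change in M: 1140 − 1275 = -135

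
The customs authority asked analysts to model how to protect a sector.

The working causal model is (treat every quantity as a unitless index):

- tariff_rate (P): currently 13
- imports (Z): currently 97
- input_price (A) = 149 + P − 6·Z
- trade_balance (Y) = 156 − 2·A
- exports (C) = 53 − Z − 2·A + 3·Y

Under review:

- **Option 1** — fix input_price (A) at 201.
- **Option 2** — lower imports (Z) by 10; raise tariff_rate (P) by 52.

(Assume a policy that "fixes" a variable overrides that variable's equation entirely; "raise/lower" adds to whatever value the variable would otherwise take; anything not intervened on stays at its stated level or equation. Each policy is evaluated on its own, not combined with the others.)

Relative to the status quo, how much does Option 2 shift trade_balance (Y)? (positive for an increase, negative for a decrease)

Baseline:
  P = 13
  Z = 97
  A = 149 + 13 − 6·97 = -420
  Y = 156 − 2·(-420) = 996
Option 2 (Z − 10, P + 52):
  P = 13 + 52 = 65
  Z = 97 − 10 = 87
  A = 149 + 65 − 6·87 = -308
  Y = 156 − 2·(-308) = 772
Change in Y: 772 − 996 = -224

-224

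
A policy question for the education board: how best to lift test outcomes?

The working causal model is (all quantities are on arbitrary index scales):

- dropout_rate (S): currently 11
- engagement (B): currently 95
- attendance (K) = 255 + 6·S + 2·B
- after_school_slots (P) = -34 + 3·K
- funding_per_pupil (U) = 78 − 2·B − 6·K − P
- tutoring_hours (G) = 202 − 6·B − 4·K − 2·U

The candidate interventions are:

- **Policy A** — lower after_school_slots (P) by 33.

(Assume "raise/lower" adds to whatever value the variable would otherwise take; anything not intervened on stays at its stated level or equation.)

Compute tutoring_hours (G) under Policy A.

Policy A (P − 33):
  S = 11
  B = 95
  K = 255 + 6·11 + 2·95 = 511
  P = -34 + 3·511 (−33 from intervention) = 1466
  U = 78 − 2·95 − 6·511 − 1466 = -4644
  G = 202 − 6·95 − 4·511 − 2·(-4644) = 6876

6876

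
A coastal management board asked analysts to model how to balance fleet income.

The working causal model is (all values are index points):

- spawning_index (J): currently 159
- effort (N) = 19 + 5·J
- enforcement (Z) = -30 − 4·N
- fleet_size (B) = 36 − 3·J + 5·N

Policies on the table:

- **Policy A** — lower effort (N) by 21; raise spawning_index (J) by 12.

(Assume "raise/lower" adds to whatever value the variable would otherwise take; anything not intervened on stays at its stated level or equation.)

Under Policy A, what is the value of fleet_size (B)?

3788

Policy A (N − 21, J + 12):
  J = 159 + 12 = 171
  N = 19 + 5·171 (−21 from intervention) = 853
  B = 36 − 3·171 + 5·853 = 3788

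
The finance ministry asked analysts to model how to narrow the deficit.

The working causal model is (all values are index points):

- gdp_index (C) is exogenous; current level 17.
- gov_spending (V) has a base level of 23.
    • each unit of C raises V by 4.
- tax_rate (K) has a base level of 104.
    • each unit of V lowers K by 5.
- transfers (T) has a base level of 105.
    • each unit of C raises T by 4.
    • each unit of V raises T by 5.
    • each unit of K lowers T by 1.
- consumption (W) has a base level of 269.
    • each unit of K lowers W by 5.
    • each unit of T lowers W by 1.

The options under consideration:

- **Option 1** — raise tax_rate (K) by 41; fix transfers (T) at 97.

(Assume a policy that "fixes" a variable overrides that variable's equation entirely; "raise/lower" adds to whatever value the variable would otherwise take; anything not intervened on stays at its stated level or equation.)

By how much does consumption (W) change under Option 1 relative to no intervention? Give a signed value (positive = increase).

Baseline:
  C = 17
  V = 23 + 4·17 = 91
  K = 104 − 5·91 = -351
  T = 105 + 4·17 + 5·91 − (-351) = 979
  W = 269 − 5·(-351) − 979 = 1045
Option 1 (K + 41, T := 97):
  C = 17
  V = 23 + 4·17 = 91
  K = 104 − 5·91 (+41 from intervention) = -310
  T = 97
  W = 269 − 5·(-310) − 97 = 1722
Change in W: 1722 − 1045 = 677

677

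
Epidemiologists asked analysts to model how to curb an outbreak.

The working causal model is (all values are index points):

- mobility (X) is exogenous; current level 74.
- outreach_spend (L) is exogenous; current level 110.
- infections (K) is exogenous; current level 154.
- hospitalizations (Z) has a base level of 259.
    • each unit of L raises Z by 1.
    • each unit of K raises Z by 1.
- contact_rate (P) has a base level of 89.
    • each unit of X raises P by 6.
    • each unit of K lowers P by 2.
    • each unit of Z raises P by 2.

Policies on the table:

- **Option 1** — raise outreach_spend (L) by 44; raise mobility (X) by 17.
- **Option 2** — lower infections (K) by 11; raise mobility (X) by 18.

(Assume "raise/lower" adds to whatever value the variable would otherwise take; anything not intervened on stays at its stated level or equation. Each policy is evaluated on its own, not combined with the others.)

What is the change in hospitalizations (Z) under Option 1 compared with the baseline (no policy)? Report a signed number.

Baseline:
  L = 110
  K = 154
  Z = 259 + 110 + 154 = 523
Option 1 (L + 44, X + 17):
  L = 110 + 44 = 154
  K = 154
  Z = 259 + 154 + 154 = 567
Change in Z: 567 − 523 = 44

44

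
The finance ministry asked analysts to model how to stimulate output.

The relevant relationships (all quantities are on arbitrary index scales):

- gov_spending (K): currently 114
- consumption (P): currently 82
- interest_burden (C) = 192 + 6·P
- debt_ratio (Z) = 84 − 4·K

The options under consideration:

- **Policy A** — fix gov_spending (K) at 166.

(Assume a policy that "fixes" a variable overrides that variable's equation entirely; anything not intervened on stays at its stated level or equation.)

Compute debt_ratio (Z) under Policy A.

-580

Policy A (K := 166):
  K = 166
  Z = 84 − 4·166 = -580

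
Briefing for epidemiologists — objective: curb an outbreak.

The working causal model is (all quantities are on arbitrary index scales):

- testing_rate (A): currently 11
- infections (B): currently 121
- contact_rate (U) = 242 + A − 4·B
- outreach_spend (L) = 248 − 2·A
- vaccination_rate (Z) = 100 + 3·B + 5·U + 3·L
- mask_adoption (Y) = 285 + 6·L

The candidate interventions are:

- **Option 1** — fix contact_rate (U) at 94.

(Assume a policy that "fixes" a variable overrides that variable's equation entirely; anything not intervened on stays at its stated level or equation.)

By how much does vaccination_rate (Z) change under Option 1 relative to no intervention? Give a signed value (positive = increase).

1625

Baseline:
  A = 11
  B = 121
  U = 242 + 11 − 4·121 = -231
  L = 248 − 2·11 = 226
  Z = 100 + 3·121 + 5·(-231) + 3·226 = -14
Option 1 (U := 94):
  A = 11
  B = 121
  U = 94
  L = 248 − 2·11 = 226
  Z = 100 + 3·121 + 5·94 + 3·226 = 1611
Change in Z: 1611 − (-14) = 1625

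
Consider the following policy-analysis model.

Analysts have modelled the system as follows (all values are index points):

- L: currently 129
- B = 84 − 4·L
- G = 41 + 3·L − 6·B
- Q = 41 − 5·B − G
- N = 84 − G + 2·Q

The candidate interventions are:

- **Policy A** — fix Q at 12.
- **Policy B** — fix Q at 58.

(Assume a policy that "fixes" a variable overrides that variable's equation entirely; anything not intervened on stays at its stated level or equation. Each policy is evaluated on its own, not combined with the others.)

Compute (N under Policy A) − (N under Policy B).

-92

Policy A (Q := 12):
  L = 129
  B = 84 − 4·129 = -432
  G = 41 + 3·129 − 6·(-432) = 3020
  Q = 12
  N = 84 − 3020 + 2·12 = -2912
Policy B (Q := 58):
  L = 129
  B = 84 − 4·129 = -432
  G = 41 + 3·129 − 6·(-432) = 3020
  Q = 58
  N = 84 − 3020 + 2·58 = -2820
N: -2912 − (-2820) = -92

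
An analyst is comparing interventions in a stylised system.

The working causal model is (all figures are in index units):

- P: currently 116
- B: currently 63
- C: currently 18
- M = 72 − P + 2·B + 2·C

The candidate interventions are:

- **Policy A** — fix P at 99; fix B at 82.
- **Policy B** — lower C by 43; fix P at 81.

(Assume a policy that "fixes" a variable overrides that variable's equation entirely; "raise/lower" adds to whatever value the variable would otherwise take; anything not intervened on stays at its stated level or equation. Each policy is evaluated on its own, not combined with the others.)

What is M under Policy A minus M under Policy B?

106

Policy A (P := 99, B := 82):
  P = 99
  B = 82
  C = 18
  M = 72 − 99 + 2·82 + 2·18 = 173
Policy B (C − 43, P := 81):
  P = 81
  B = 63
  C = 18 − 43 = -25
  M = 72 − 81 + 2·63 + 2·(-25) = 67
M: 173 − 67 = 106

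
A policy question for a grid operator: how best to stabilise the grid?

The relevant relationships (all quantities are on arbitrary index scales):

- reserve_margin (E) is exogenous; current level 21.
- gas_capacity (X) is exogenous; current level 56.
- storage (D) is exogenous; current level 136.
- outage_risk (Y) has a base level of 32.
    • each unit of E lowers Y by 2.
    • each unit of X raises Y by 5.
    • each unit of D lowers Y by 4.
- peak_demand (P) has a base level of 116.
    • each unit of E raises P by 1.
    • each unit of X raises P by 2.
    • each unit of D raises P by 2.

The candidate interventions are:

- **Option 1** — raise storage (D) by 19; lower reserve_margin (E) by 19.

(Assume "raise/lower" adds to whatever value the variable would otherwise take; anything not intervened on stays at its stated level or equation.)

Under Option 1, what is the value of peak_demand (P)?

Option 1 (D + 19, E − 19):
  E = 21 − 19 = 2
  X = 56
  D = 136 + 19 = 155
  P = 116 + 2 + 2·56 + 2·155 = 540

540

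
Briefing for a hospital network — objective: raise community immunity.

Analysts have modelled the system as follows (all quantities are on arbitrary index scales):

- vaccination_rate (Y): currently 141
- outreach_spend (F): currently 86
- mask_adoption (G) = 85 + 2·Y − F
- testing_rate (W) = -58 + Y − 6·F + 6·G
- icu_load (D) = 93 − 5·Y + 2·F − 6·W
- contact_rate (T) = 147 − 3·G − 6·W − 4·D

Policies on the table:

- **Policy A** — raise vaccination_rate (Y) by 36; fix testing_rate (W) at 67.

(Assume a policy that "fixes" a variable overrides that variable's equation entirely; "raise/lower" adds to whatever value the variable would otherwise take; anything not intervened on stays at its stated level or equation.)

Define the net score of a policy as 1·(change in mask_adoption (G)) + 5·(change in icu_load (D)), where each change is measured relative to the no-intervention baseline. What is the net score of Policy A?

34752

Baseline:
  Y = 141
  F = 86
  G = 85 + 2·141 − 86 = 281
  W = -58 + 141 − 6·86 + 6·281 = 1253
  D = 93 − 5·141 + 2·86 − 6·1253 = -7958
Policy A (Y + 36, W := 67):
  Y = 141 + 36 = 177
  F = 86
  G = 85 + 2·177 − 86 = 353
  W = 67
  D = 93 − 5·177 + 2·86 − 6·67 = -1022
ΔG = 353 − 281 = 72; ΔD = -1022 − (-7958) = 6936
Score = 1·72 + 5·6936 = 34752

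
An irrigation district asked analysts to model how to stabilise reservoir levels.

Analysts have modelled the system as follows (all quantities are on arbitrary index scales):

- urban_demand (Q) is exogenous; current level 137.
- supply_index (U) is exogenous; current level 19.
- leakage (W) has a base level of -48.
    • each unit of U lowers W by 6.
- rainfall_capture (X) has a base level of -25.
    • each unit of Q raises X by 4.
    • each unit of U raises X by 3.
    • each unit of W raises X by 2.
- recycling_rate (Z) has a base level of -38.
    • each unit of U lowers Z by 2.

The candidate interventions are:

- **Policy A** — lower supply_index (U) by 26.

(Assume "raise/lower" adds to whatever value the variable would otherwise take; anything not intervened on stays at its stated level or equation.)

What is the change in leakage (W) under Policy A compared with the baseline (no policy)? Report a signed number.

156

Baseline:
  U = 19
  W = -48 − 6·19 = -162
Policy A (U − 26):
  U = 19 − 26 = -7
  W = -48 − 6·(-7) = -6
Change in W: -6 − (-162) = 156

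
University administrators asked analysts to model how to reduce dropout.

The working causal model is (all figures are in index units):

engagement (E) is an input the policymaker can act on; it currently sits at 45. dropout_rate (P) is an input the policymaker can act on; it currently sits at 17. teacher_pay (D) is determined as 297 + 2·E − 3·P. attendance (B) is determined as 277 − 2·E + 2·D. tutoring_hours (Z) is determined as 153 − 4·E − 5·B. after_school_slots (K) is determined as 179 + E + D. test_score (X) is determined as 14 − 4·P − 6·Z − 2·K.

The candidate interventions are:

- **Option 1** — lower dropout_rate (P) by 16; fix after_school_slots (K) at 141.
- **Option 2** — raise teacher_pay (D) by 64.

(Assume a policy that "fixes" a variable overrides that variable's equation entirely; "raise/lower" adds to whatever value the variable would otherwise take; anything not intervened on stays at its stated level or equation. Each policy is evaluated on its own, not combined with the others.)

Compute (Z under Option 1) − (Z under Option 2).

160

Option 1 (P − 16, K := 141):
  E = 45
  P = 17 − 16 = 1
  D = 297 + 2·45 − 3·1 = 384
  B = 277 − 2·45 + 2·384 = 955
  Z = 153 − 4·45 − 5·955 = -4802
Option 2 (D + 64):
  E = 45
  P = 17
  D = 297 + 2·45 − 3·17 (+64 from intervention) = 400
  B = 277 − 2·45 + 2·400 = 987
  Z = 153 − 4·45 − 5·987 = -4962
Z: -4802 − (-4962) = 160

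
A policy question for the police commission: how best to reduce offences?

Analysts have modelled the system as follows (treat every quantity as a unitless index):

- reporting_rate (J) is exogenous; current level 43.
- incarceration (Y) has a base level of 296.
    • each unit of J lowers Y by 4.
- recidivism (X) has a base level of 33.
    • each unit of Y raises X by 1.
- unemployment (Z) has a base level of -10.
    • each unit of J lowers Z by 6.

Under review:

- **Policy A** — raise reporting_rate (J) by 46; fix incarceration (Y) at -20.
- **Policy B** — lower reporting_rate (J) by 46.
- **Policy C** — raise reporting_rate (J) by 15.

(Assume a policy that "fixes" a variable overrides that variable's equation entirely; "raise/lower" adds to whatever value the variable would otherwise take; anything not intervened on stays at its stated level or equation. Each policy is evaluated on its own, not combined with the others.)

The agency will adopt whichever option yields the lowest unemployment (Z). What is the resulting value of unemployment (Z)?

-544

Policy A (J + 46, Y := -20):
  J = 43 + 46 = 89
  Z = -10 − 6·89 = -544
Policy B (J − 46):
  J = 43 − 46 = -3
  Z = -10 − 6·(-3) = 8
Policy C (J + 15):
  J = 43 + 15 = 58
  Z = -10 − 6·58 = -358
Comparing — Policy A: Z=-544, Policy B: Z=8, Policy C: Z=-358. Lowest is -544 (Policy A).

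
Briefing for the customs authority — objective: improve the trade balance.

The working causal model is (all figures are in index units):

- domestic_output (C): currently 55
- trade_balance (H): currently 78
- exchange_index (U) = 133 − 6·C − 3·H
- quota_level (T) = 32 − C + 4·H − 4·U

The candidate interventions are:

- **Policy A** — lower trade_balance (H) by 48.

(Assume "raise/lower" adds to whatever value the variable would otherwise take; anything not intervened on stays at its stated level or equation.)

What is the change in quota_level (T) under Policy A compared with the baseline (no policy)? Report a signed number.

-768

Baseline:
  C = 55
  H = 78
  U = 133 − 6·55 − 3·78 = -431
  T = 32 − 55 + 4·78 − 4·(-431) = 2013
Policy A (H − 48):
  C = 55
  H = 78 − 48 = 30
  U = 133 − 6·55 − 3·30 = -287
  T = 32 − 55 + 4·30 − 4·(-287) = 1245
Change in T: 1245 − 2013 = -768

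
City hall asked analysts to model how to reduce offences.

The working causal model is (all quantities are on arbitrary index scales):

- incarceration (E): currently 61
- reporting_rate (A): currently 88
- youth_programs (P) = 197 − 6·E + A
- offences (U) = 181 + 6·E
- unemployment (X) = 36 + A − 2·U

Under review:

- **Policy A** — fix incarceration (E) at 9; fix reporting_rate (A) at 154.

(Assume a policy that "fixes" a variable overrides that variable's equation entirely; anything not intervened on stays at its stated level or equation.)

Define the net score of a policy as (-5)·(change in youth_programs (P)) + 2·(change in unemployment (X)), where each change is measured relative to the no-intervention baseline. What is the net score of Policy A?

-510

Baseline:
  E = 61
  A = 88
  P = 197 − 6·61 + 88 = -81
  U = 181 + 6·61 = 547
  X = 36 + 88 − 2·547 = -970
Policy A (E := 9, A := 154):
  E = 9
  A = 154
  P = 197 − 6·9 + 154 = 297
  U = 181 + 6·9 = 235
  X = 36 + 154 − 2·235 = -280
ΔP = 297 − (-81) = 378; ΔX = -280 − (-970) = 690
Score = (-5)·378 + 2·690 = -510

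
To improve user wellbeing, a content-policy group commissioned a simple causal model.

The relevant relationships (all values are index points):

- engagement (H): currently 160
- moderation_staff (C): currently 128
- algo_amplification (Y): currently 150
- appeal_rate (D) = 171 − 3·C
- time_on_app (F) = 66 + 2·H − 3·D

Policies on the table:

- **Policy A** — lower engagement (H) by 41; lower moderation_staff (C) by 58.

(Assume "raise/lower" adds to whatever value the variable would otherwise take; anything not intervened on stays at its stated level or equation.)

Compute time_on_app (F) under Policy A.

Policy A (H − 41, C − 58):
  H = 160 − 41 = 119
  C = 128 − 58 = 70
  D = 171 − 3·70 = -39
  F = 66 + 2·119 − 3·(-39) = 421

421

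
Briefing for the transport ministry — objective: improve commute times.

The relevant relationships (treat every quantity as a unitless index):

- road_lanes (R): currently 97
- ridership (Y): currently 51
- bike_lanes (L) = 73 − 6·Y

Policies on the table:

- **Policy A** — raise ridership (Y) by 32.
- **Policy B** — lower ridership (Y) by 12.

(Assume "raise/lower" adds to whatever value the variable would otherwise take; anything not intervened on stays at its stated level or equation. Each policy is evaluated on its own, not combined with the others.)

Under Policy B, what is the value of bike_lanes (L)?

-161

Policy B (Y − 12):
  Y = 51 − 12 = 39
  L = 73 − 6·39 = -161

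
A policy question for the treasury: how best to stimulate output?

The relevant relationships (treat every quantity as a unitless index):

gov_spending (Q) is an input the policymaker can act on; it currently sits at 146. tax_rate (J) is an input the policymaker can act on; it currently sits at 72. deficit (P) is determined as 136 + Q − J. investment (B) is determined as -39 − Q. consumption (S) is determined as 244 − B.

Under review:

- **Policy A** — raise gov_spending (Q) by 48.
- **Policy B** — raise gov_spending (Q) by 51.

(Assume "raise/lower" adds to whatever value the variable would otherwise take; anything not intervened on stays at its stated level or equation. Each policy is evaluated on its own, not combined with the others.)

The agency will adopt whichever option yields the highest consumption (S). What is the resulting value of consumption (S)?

480

Policy A (Q + 48):
  Q = 146 + 48 = 194
  B = -39 − 194 = -233
  S = 244 − (-233) = 477
Policy B (Q + 51):
  Q = 146 + 51 = 197
  B = -39 − 197 = -236
  S = 244 − (-236) = 480
Comparing — Policy A: S=477, Policy B: S=480. Highest is 480 (Policy B).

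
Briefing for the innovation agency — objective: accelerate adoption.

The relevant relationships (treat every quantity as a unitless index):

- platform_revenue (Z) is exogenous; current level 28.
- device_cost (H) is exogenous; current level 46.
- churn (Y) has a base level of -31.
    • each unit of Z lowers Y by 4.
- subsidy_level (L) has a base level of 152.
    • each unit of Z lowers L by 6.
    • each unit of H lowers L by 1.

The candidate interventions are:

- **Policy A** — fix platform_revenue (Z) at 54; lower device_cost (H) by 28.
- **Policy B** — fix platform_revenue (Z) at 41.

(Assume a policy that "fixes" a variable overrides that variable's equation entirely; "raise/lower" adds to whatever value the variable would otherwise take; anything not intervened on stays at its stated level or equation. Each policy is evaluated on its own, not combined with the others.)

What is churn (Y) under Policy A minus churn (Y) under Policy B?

Policy A (Z := 54, H − 28):
  Z = 54
  Y = -31 − 4·54 = -247
Policy B (Z := 41):
  Z = 41
  Y = -31 − 4·41 = -195
Y: -247 − (-195) = -52

-52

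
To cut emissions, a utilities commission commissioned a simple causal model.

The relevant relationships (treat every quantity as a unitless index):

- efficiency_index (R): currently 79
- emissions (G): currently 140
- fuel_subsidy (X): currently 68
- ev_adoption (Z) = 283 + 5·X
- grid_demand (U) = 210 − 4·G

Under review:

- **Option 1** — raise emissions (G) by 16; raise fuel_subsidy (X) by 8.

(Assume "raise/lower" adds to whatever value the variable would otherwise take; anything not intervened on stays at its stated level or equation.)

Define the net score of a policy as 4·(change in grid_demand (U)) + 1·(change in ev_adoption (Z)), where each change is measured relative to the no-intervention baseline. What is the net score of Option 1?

-216

Baseline:
  G = 140
  X = 68
  Z = 283 + 5·68 = 623
  U = 210 − 4·140 = -350
Option 1 (G + 16, X + 8):
  G = 140 + 16 = 156
  X = 68 + 8 = 76
  Z = 283 + 5·76 = 663
  U = 210 − 4·156 = -414
ΔU = -414 − (-350) = -64; ΔZ = 663 − 623 = 40
Score = 4·(-64) + 1·40 = -216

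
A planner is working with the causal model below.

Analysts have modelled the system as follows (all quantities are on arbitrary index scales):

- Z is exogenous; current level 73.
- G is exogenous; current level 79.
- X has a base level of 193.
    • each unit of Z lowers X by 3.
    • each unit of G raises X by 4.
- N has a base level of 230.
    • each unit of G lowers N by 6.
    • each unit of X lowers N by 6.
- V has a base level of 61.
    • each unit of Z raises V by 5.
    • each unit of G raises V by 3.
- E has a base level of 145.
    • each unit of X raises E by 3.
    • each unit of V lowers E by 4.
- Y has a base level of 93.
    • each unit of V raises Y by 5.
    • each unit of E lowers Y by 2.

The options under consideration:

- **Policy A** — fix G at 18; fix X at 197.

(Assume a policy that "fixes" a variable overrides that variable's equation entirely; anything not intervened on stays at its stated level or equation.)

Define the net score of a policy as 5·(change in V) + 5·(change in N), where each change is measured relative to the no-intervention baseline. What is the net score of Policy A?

Baseline:
  Z = 73
  G = 79
  X = 193 − 3·73 + 4·79 = 290
  N = 230 − 6·79 − 6·290 = -1984
  V = 61 + 5·73 + 3·79 = 663
Policy A (G := 18, X := 197):
  Z = 73
  G = 18
  X = 197
  N = 230 − 6·18 − 6·197 = -1060
  V = 61 + 5·73 + 3·18 = 480
ΔV = 480 − 663 = -183; ΔN = -1060 − (-1984) = 924
Score = 5·(-183) + 5·924 = 3705

3705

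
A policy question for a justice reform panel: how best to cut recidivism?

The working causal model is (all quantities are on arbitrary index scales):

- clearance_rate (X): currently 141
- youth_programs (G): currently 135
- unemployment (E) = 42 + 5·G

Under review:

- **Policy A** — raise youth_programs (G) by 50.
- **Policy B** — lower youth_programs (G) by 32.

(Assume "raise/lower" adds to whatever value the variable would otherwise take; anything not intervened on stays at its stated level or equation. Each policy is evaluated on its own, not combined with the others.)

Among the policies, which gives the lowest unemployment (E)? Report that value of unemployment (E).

557

Policy A (G + 50):
  G = 135 + 50 = 185
  E = 42 + 5·185 = 967
Policy B (G − 32):
  G = 135 − 32 = 103
  E = 42 + 5·103 = 557
Comparing — Policy A: E=967, Policy B: E=557. Lowest is 557 (Policy B).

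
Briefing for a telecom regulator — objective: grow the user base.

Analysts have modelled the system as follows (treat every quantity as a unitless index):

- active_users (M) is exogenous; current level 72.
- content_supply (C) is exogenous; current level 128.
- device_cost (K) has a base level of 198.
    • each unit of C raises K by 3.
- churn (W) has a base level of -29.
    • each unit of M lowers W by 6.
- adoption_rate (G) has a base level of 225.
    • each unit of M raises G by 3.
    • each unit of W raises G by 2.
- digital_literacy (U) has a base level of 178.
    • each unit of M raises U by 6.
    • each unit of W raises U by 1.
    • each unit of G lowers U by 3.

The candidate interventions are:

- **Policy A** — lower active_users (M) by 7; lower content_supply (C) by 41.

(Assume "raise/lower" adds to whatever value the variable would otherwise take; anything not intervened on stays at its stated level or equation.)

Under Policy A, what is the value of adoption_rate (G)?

Policy A (M − 7, C − 41):
  M = 72 − 7 = 65
  W = -29 − 6·65 = -419
  G = 225 + 3·65 + 2·(-419) = -418

-418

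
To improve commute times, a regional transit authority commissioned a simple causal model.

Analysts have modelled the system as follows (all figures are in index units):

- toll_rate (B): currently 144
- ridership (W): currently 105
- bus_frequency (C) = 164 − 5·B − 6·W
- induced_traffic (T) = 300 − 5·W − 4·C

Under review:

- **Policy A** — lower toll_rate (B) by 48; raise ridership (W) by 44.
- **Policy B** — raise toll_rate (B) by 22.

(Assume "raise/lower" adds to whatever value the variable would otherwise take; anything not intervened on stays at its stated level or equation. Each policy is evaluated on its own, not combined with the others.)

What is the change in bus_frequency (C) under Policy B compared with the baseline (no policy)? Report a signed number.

-110

Baseline:
  B = 144
  W = 105
  C = 164 − 5·144 − 6·105 = -1186
Policy B (B + 22):
  B = 144 + 22 = 166
  W = 105
  C = 164 − 5·166 − 6·105 = -1296
Change in C: -1296 − (-1186) = -110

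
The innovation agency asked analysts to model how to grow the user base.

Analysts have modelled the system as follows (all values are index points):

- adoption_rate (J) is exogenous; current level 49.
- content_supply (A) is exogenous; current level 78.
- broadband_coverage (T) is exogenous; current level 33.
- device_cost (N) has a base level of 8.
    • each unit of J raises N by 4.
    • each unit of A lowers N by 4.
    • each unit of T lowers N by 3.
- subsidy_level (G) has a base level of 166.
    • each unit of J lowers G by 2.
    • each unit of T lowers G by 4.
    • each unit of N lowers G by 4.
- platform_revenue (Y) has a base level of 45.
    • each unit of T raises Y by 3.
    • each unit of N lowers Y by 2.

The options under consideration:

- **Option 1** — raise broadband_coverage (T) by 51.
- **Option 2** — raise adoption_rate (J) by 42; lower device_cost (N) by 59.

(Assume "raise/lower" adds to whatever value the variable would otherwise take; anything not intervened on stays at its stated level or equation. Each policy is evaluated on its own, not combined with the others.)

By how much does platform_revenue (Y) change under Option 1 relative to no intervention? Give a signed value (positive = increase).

Baseline:
  J = 49
  A = 78
  T = 33
  N = 8 + 4·49 − 4·78 − 3·33 = -207
  Y = 45 + 3·33 − 2·(-207) = 558
Option 1 (T + 51):
  J = 49
  A = 78
  T = 33 + 51 = 84
  N = 8 + 4·49 − 4·78 − 3·84 = -360
  Y = 45 + 3·84 − 2·(-360) = 1017
Change in Y: 1017 − 558 = 459

459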